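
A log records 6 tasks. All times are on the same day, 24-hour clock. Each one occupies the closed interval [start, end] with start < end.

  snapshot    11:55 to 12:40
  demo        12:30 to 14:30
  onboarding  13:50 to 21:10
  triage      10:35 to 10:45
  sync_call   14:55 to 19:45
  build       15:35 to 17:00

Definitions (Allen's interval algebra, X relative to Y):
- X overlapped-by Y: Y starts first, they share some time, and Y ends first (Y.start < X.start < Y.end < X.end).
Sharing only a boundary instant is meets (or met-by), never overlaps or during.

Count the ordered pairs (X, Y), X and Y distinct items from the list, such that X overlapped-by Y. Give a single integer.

Checking all 30 ordered pairs for relation 'overlapped-by'; matching pairs in alphabetical order:
(demo, snapshot): demo overlapped-by snapshot ✓
(onboarding, demo): onboarding overlapped-by demo ✓
Count: 2.

2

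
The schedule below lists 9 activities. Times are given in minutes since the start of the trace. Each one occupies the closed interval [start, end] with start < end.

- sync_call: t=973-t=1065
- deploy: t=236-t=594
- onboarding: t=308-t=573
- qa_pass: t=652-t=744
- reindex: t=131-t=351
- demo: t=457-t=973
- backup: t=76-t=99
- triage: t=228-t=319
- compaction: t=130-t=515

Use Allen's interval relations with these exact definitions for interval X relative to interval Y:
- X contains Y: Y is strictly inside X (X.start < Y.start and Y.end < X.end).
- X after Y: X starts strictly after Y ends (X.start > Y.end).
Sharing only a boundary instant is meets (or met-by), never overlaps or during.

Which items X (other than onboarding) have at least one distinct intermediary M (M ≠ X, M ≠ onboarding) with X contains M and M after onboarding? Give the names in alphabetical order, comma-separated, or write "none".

demo

Target onboarding = [t=308, t=573].
Intermediaries M with M after onboarding: qa_pass, sync_call.
Via qa_pass — items with X contains qa_pass: demo.
Via sync_call — items with X contains sync_call: none.
Union: demo.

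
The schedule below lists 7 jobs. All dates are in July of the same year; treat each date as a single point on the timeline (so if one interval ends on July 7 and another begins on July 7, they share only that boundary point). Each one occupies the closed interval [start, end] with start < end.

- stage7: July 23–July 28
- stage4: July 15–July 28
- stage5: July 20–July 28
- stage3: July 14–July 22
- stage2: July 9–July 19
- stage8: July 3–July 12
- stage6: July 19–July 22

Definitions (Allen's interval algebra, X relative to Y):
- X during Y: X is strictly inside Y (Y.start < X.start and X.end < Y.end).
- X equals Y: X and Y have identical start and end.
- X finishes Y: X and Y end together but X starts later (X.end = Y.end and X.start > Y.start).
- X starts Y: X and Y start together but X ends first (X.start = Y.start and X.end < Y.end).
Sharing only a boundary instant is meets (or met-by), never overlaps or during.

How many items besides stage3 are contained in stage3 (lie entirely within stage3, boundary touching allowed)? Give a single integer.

1

Target stage3 = [July 14, July 22].
stage2 [July 9, July 19] → overlaps → no.
stage4 [July 15, July 28] → overlapped-by → no.
stage5 [July 20, July 28] → overlapped-by → no.
stage6 [July 19, July 22] → finishes → counts.
stage7 [July 23, July 28] → after → no.
stage8 [July 3, July 12] → before → no.
Total: 1.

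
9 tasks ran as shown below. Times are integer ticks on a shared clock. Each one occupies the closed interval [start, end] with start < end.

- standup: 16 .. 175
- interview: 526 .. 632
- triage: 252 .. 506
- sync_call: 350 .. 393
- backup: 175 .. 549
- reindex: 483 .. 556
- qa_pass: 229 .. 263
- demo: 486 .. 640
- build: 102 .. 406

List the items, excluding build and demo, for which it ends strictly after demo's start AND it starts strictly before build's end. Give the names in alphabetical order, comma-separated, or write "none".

Conditions: its end is strictly after demo's start (X.end > 486) AND its start is strictly before build's end (X.start < 406).
backup: end 549 > 486? ✓; start 175 < 406? ✓ → yes.
interview: end 632 > 486? ✓; start 526 < 406? ✗ → no.
qa_pass: end 263 > 486? ✗; start 229 < 406? ✓ → no.
reindex: end 556 > 486? ✓; start 483 < 406? ✗ → no.
standup: end 175 > 486? ✗; start 16 < 406? ✓ → no.
sync_call: end 393 > 486? ✗; start 350 < 406? ✓ → no.
triage: end 506 > 486? ✓; start 252 < 406? ✓ → yes.
Result: backup, triage.

backup, triage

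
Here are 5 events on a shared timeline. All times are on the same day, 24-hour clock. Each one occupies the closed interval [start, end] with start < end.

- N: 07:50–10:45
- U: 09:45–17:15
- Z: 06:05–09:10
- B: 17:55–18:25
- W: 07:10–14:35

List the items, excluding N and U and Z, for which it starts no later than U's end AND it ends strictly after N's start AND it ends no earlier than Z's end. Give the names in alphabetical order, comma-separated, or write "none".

Conditions: its start is no later than U's end (X.start <= 17:15) AND its end is strictly after N's start (X.end > 07:50) AND its end is no earlier than Z's end (X.end >= 09:10).
B: start 17:55 <= 17:15? ✗; end 18:25 > 07:50? ✓; end 18:25 >= 09:10? ✓ → no.
W: start 07:10 <= 17:15? ✓; end 14:35 > 07:50? ✓; end 14:35 >= 09:10? ✓ → yes.
Result: W.

W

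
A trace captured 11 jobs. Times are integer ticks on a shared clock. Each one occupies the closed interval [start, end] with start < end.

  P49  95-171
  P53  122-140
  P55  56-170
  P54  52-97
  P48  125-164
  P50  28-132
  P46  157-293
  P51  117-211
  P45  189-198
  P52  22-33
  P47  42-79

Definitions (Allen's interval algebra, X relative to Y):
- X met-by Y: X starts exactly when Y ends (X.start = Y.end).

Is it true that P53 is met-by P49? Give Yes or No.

No

P53 = [122, 140], P49 = [95, 171].
Actual relation of P53 to P49: during.
Asked whether 'met-by' holds → No.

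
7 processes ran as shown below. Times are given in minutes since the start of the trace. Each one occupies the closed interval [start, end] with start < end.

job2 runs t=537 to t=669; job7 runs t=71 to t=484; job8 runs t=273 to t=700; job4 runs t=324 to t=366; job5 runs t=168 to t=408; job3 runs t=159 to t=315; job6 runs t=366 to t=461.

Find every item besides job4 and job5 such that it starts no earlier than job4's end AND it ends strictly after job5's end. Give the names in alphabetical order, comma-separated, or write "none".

Conditions: its start is no earlier than job4's end (X.start >= t=366) AND its end is strictly after job5's end (X.end > t=408).
job2: start t=537 >= t=366? ✓; end t=669 > t=408? ✓ → yes.
job3: start t=159 >= t=366? ✗; end t=315 > t=408? ✗ → no.
job6: start t=366 >= t=366? ✓; end t=461 > t=408? ✓ → yes.
job7: start t=71 >= t=366? ✗; end t=484 > t=408? ✓ → no.
job8: start t=273 >= t=366? ✗; end t=700 > t=408? ✓ → no.
Result: job2, job6.

job2, job6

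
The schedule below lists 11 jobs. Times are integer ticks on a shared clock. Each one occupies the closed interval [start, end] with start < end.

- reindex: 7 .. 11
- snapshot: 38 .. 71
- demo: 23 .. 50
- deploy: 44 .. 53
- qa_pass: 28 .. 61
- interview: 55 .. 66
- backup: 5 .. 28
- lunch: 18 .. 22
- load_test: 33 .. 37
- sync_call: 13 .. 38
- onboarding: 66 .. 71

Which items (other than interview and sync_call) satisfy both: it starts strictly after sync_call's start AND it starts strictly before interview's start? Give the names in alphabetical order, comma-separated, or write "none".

Conditions: its start is strictly after sync_call's start (X.start > 13) AND its start is strictly before interview's start (X.start < 55).
backup: start 5 > 13? ✗; start 5 < 55? ✓ → no.
demo: start 23 > 13? ✓; start 23 < 55? ✓ → yes.
deploy: start 44 > 13? ✓; start 44 < 55? ✓ → yes.
load_test: start 33 > 13? ✓; start 33 < 55? ✓ → yes.
lunch: start 18 > 13? ✓; start 18 < 55? ✓ → yes.
onboarding: start 66 > 13? ✓; start 66 < 55? ✗ → no.
qa_pass: start 28 > 13? ✓; start 28 < 55? ✓ → yes.
reindex: start 7 > 13? ✗; start 7 < 55? ✓ → no.
snapshot: start 38 > 13? ✓; start 38 < 55? ✓ → yes.
Result: demo, deploy, load_test, lunch, qa_pass, snapshot.

demo, deploy, load_test, lunch, qa_pass, snapshot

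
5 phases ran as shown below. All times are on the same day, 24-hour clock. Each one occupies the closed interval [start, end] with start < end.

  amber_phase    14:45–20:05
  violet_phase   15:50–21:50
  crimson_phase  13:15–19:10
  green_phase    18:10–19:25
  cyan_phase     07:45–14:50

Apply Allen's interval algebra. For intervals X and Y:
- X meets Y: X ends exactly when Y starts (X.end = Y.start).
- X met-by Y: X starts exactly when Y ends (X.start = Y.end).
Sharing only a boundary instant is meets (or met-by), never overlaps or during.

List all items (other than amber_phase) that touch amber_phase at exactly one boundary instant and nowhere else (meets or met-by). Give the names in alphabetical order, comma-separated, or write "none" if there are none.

Target amber_phase = [14:45, 20:05].
crimson_phase [13:15, 19:10] → overlaps → no.
cyan_phase [07:45, 14:50] → overlaps → no.
green_phase [18:10, 19:25] → during → no.
violet_phase [15:50, 21:50] → overlapped-by → no.
Result: none.

none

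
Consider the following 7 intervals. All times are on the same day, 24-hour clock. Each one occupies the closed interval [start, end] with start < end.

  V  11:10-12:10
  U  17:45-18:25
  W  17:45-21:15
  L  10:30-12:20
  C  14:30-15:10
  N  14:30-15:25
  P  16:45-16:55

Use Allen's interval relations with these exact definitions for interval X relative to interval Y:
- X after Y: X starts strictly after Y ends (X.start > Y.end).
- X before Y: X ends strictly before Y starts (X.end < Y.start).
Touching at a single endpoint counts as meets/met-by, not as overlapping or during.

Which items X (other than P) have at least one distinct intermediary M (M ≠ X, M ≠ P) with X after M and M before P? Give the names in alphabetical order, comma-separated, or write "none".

C, N, U, W

Target P = [16:45, 16:55].
Intermediaries M with M before P: C, L, N, V.
Via C — items with X after C: U, W.
Via L — items with X after L: C, N, U, W.
Via N — items with X after N: U, W.
Via V — items with X after V: C, N, U, W.
Union: C, N, U, W.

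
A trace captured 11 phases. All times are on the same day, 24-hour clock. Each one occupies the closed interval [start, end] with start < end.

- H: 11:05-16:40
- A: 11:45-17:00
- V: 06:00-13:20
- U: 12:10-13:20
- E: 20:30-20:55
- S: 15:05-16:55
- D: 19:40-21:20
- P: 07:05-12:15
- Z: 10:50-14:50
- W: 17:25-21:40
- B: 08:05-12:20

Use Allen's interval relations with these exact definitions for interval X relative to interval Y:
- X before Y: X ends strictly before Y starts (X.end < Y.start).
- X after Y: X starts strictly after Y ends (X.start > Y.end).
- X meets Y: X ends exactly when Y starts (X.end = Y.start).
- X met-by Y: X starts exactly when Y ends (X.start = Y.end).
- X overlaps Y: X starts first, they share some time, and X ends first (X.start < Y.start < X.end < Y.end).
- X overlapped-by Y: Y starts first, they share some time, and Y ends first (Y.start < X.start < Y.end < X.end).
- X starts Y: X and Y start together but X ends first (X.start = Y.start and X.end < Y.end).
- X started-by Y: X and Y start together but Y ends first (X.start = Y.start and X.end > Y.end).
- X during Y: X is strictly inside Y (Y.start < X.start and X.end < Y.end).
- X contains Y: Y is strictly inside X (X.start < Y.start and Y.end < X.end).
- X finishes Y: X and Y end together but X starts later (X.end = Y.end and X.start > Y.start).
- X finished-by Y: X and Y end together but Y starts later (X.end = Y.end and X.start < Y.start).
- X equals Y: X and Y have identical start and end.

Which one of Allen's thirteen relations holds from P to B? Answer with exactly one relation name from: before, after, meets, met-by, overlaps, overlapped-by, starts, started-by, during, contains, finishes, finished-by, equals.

P = [07:05, 12:15]; B = [08:05, 12:20].
Compare endpoints: P.start < B.start, P.start < B.end, P.end > B.start, P.end < B.end.
That pattern is 'overlaps'.

overlaps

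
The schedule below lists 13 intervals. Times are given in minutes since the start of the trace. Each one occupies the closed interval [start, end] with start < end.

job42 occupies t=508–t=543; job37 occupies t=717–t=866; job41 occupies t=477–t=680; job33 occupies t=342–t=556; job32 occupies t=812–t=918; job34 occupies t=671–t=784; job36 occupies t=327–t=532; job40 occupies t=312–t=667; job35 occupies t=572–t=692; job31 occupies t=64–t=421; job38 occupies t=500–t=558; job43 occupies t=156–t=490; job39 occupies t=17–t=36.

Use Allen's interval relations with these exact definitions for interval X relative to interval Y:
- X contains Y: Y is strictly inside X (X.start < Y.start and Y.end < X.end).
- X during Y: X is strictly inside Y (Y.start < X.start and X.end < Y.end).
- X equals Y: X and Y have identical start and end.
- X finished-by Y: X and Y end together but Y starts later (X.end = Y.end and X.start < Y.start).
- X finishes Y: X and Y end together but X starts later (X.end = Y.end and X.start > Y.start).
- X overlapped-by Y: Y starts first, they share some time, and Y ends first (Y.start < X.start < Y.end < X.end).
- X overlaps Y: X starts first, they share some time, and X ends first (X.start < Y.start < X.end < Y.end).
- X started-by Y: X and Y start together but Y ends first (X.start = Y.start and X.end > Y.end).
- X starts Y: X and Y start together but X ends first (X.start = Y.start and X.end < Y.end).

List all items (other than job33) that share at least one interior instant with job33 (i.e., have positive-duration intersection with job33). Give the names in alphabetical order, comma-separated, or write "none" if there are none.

job31, job36, job38, job40, job41, job42, job43

Target job33 = [t=342, t=556].
job31 [t=64, t=421] → overlaps → yes.
job32 [t=812, t=918] → after → no.
job34 [t=671, t=784] → after → no.
job35 [t=572, t=692] → after → no.
job36 [t=327, t=532] → overlaps → yes.
job37 [t=717, t=866] → after → no.
job38 [t=500, t=558] → overlapped-by → yes.
job39 [t=17, t=36] → before → no.
job40 [t=312, t=667] → contains → yes.
job41 [t=477, t=680] → overlapped-by → yes.
job42 [t=508, t=543] → during → yes.
job43 [t=156, t=490] → overlaps → yes.
Result: job31, job36, job38, job40, job41, job42, job43.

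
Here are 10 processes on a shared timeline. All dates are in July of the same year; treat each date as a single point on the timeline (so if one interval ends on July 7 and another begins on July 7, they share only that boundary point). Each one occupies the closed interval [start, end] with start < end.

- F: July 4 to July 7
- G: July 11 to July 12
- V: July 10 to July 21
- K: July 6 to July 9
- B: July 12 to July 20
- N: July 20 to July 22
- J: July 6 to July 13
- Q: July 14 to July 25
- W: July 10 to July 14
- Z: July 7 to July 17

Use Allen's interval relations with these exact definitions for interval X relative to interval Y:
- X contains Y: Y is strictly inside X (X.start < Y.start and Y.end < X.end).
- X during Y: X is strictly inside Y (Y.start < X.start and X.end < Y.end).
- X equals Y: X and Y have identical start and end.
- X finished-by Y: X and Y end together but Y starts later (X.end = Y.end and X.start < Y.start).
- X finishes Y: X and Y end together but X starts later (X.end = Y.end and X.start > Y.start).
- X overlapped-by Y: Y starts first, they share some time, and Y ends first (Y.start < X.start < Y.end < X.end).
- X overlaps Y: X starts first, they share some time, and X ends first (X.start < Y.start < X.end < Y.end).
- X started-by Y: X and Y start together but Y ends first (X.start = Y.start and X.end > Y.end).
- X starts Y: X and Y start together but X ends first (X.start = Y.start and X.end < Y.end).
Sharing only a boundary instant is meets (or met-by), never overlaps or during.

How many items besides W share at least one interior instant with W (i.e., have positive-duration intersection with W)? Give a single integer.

5

Target W = [July 10, July 14].
B [July 12, July 20] → overlapped-by → counts.
F [July 4, July 7] → before → no.
G [July 11, July 12] → during → counts.
J [July 6, July 13] → overlaps → counts.
K [July 6, July 9] → before → no.
N [July 20, July 22] → after → no.
Q [July 14, July 25] → met-by → no.
V [July 10, July 21] → started-by → counts.
Z [July 7, July 17] → contains → counts.
Total: 5.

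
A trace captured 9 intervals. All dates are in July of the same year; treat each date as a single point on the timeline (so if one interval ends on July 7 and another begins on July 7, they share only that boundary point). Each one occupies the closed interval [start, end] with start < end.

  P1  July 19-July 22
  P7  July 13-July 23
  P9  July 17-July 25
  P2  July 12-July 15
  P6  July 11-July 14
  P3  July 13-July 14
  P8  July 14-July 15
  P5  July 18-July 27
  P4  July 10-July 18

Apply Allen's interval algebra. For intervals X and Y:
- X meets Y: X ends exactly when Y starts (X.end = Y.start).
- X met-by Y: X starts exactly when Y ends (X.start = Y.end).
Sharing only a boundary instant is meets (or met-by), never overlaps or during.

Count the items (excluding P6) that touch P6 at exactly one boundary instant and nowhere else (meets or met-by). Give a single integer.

Target P6 = [July 11, July 14].
P1 [July 19, July 22] → after → no.
P2 [July 12, July 15] → overlapped-by → no.
P3 [July 13, July 14] → finishes → no.
P4 [July 10, July 18] → contains → no.
P5 [July 18, July 27] → after → no.
P7 [July 13, July 23] → overlapped-by → no.
P8 [July 14, July 15] → met-by → counts.
P9 [July 17, July 25] → after → no.
Total: 1.

1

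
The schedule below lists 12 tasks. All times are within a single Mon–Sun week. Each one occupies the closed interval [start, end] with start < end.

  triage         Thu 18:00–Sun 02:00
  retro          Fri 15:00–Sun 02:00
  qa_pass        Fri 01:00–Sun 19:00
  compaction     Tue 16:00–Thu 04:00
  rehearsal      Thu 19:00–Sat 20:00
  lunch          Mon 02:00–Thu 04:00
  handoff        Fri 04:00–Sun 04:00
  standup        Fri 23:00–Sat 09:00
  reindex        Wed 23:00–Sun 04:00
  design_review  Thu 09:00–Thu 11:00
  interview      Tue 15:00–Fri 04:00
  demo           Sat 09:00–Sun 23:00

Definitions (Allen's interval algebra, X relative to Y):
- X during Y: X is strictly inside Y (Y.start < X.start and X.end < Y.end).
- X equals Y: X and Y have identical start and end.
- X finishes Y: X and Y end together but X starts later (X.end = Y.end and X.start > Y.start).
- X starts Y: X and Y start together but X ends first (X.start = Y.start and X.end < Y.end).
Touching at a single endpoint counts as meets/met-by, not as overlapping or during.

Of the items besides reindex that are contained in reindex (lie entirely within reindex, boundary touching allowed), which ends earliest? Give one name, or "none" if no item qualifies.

Target reindex = [Wed 23:00, Sun 04:00].
compaction [Tue 16:00, Thu 04:00] → overlaps → excluded.
demo [Sat 09:00, Sun 23:00] → overlapped-by → excluded.
design_review [Thu 09:00, Thu 11:00] → during → candidate.
handoff [Fri 04:00, Sun 04:00] → finishes → candidate.
interview [Tue 15:00, Fri 04:00] → overlaps → excluded.
lunch [Mon 02:00, Thu 04:00] → overlaps → excluded.
qa_pass [Fri 01:00, Sun 19:00] → overlapped-by → excluded.
rehearsal [Thu 19:00, Sat 20:00] → during → candidate.
retro [Fri 15:00, Sun 02:00] → during → candidate.
standup [Fri 23:00, Sat 09:00] → during → candidate.
triage [Thu 18:00, Sun 02:00] → during → candidate.
Among candidates, earliest end is Thu 11:00 → design_review.

design_review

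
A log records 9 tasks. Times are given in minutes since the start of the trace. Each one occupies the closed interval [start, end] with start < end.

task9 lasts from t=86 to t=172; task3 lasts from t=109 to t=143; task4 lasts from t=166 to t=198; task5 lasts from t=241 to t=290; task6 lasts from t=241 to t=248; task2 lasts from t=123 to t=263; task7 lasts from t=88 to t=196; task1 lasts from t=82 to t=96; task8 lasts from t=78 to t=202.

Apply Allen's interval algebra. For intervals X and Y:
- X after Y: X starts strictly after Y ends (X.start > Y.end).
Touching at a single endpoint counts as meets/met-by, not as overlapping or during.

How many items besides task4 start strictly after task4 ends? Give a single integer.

Target task4 = [t=166, t=198].
task1 [t=82, t=96] → before → no.
task2 [t=123, t=263] → contains → no.
task3 [t=109, t=143] → before → no.
task5 [t=241, t=290] → after → counts.
task6 [t=241, t=248] → after → counts.
task7 [t=88, t=196] → overlaps → no.
task8 [t=78, t=202] → contains → no.
task9 [t=86, t=172] → overlaps → no.
Total: 2.

2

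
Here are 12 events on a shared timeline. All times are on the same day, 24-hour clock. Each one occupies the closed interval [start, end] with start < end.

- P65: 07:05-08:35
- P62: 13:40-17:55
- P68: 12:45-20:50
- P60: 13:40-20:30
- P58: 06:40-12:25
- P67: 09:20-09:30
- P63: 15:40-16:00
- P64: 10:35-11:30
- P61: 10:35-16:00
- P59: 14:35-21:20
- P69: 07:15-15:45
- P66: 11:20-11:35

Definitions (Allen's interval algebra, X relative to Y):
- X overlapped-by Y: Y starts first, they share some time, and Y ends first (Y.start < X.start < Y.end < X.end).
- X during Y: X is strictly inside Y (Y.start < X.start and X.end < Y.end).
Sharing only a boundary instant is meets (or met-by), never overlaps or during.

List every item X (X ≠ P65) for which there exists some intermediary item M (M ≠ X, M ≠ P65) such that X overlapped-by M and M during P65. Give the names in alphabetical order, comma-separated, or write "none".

Target P65 = [07:05, 08:35].
Intermediaries M with M during P65: none.
Union: none.

none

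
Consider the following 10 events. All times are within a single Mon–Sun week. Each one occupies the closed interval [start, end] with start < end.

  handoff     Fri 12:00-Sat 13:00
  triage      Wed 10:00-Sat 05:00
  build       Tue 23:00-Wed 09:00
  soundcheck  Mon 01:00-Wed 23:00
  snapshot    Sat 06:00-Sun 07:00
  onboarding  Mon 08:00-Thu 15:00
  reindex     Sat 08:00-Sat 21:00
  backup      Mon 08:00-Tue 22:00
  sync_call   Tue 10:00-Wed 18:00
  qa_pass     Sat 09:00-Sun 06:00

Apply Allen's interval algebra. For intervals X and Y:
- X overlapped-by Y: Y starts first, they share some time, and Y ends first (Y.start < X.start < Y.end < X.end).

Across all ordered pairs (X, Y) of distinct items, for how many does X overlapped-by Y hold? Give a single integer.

Checking all 90 ordered pairs for relation 'overlapped-by'; matching pairs in alphabetical order:
(handoff, triage): handoff overlapped-by triage ✓
(onboarding, soundcheck): onboarding overlapped-by soundcheck ✓
(qa_pass, handoff): qa_pass overlapped-by handoff ✓
(qa_pass, reindex): qa_pass overlapped-by reindex ✓
(reindex, handoff): reindex overlapped-by handoff ✓
(snapshot, handoff): snapshot overlapped-by handoff ✓
(sync_call, backup): sync_call overlapped-by backup ✓
(triage, onboarding): triage overlapped-by onboarding ✓
(triage, soundcheck): triage overlapped-by soundcheck ✓
(triage, sync_call): triage overlapped-by sync_call ✓
Count: 10.

10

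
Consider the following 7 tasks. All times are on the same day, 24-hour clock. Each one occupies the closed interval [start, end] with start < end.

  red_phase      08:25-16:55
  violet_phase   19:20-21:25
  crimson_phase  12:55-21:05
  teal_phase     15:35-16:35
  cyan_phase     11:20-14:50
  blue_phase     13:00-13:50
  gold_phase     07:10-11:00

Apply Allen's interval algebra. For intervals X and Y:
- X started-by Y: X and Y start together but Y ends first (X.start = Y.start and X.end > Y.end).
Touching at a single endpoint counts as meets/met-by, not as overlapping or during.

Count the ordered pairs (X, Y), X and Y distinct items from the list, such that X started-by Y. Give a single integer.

Checking all 42 ordered pairs for relation 'started-by'; matching pairs in alphabetical order:
No pair satisfies it.
Count: 0.

0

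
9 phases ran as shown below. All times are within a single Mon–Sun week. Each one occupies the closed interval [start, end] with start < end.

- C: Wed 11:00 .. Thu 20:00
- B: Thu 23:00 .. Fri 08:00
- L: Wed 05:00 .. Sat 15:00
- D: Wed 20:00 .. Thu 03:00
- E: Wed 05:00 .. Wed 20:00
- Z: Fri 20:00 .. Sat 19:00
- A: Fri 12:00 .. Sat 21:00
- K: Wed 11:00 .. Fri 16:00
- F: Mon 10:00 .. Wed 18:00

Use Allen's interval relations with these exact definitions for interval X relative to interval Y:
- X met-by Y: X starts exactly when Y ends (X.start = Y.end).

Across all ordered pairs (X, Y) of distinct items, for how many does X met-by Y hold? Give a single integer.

Checking all 72 ordered pairs for relation 'met-by'; matching pairs in alphabetical order:
(D, E): D met-by E ✓
Count: 1.

1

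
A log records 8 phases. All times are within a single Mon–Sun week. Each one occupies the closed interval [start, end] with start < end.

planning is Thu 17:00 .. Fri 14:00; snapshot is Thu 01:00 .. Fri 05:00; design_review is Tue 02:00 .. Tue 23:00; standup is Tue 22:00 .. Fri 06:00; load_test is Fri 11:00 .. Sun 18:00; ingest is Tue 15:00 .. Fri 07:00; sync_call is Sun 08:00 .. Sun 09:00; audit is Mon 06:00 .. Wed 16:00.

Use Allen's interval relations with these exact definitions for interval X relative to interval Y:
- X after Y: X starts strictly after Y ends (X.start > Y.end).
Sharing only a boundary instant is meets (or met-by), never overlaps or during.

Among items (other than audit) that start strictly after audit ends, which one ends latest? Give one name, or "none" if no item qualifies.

load_test

Target audit = [Mon 06:00, Wed 16:00].
design_review [Tue 02:00, Tue 23:00] → during → excluded.
ingest [Tue 15:00, Fri 07:00] → overlapped-by → excluded.
load_test [Fri 11:00, Sun 18:00] → after → candidate.
planning [Thu 17:00, Fri 14:00] → after → candidate.
snapshot [Thu 01:00, Fri 05:00] → after → candidate.
standup [Tue 22:00, Fri 06:00] → overlapped-by → excluded.
sync_call [Sun 08:00, Sun 09:00] → after → candidate.
Among candidates, latest end is Sun 18:00 → load_test.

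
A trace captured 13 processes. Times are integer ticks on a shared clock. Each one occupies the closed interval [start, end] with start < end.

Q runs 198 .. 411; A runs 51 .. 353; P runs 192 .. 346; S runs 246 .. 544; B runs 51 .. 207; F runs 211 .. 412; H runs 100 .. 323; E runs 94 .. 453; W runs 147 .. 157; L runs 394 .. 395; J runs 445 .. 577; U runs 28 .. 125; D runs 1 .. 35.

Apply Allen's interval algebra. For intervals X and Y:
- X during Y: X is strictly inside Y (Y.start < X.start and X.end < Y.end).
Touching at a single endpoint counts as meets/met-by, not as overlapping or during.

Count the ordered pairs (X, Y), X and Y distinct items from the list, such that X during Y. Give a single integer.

14

Checking all 156 ordered pairs for relation 'during'; matching pairs in alphabetical order:
(F, E): F during E ✓
(H, A): H during A ✓
(H, E): H during E ✓
(L, E): L during E ✓
(L, F): L during F ✓
(L, Q): L during Q ✓
(L, S): L during S ✓
(P, A): P during A ✓
(P, E): P during E ✓
(Q, E): Q during E ✓
(W, A): W during A ✓
(W, B): W during B ✓
(W, E): W during E ✓
(W, H): W during H ✓
Count: 14.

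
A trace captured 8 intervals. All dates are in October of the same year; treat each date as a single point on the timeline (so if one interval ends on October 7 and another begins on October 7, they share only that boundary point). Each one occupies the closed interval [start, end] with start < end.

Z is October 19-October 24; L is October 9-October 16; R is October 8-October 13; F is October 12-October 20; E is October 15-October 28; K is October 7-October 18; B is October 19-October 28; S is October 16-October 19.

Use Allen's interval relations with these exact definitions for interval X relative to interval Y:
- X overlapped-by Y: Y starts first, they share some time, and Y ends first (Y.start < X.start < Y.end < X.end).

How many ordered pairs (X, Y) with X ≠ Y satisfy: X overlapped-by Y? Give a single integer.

Checking all 56 ordered pairs for relation 'overlapped-by'; matching pairs in alphabetical order:
(B, F): B overlapped-by F ✓
(E, F): E overlapped-by F ✓
(E, K): E overlapped-by K ✓
(E, L): E overlapped-by L ✓
(F, K): F overlapped-by K ✓
(F, L): F overlapped-by L ✓
(F, R): F overlapped-by R ✓
(L, R): L overlapped-by R ✓
(S, K): S overlapped-by K ✓
(Z, F): Z overlapped-by F ✓
Count: 10.

10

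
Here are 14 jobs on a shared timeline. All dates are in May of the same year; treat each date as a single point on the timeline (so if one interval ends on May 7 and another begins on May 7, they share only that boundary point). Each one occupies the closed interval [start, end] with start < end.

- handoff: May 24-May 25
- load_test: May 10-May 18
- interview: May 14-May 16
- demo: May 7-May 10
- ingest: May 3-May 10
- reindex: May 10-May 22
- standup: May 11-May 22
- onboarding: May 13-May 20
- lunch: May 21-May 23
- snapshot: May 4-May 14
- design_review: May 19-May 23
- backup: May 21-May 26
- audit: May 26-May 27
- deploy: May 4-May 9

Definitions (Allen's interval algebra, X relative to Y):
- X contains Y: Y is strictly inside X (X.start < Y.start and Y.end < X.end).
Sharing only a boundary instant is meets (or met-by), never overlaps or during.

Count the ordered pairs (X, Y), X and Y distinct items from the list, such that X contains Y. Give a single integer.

9

Checking all 182 ordered pairs for relation 'contains'; matching pairs in alphabetical order:
(backup, handoff): backup contains handoff ✓
(ingest, deploy): ingest contains deploy ✓
(load_test, interview): load_test contains interview ✓
(onboarding, interview): onboarding contains interview ✓
(reindex, interview): reindex contains interview ✓
(reindex, onboarding): reindex contains onboarding ✓
(snapshot, demo): snapshot contains demo ✓
(standup, interview): standup contains interview ✓
(standup, onboarding): standup contains onboarding ✓
Count: 9.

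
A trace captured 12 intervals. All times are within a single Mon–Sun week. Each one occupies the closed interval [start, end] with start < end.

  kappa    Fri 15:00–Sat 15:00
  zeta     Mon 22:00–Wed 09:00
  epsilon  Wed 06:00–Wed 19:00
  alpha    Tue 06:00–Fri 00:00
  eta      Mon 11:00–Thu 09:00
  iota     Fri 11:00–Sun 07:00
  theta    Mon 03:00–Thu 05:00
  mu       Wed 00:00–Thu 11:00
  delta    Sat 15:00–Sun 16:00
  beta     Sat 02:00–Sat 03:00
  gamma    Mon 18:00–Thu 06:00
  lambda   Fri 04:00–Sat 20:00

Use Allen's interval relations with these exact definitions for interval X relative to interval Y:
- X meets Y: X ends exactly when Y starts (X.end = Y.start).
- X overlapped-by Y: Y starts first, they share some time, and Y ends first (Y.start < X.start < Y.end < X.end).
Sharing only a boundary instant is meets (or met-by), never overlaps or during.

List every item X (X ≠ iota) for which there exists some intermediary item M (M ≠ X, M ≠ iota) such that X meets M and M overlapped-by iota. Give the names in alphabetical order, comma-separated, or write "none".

kappa

Target iota = [Fri 11:00, Sun 07:00].
Intermediaries M with M overlapped-by iota: delta.
Via delta — items with X meets delta: kappa.
Union: kappa.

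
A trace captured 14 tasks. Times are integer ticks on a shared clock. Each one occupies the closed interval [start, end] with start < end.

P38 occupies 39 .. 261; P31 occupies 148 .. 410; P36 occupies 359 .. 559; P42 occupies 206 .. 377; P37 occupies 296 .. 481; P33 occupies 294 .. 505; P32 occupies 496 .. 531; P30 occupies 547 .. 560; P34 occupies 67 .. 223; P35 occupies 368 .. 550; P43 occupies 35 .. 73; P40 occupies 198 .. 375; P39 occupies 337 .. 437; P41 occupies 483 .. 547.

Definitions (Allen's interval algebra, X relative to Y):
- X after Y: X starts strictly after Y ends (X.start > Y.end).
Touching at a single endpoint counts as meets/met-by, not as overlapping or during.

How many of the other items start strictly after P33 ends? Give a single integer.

1

Target P33 = [294, 505].
P30 [547, 560] → after → counts.
P31 [148, 410] → overlaps → no.
P32 [496, 531] → overlapped-by → no.
P34 [67, 223] → before → no.
P35 [368, 550] → overlapped-by → no.
P36 [359, 559] → overlapped-by → no.
P37 [296, 481] → during → no.
P38 [39, 261] → before → no.
P39 [337, 437] → during → no.
P40 [198, 375] → overlaps → no.
P41 [483, 547] → overlapped-by → no.
P42 [206, 377] → overlaps → no.
P43 [35, 73] → before → no.
Total: 1.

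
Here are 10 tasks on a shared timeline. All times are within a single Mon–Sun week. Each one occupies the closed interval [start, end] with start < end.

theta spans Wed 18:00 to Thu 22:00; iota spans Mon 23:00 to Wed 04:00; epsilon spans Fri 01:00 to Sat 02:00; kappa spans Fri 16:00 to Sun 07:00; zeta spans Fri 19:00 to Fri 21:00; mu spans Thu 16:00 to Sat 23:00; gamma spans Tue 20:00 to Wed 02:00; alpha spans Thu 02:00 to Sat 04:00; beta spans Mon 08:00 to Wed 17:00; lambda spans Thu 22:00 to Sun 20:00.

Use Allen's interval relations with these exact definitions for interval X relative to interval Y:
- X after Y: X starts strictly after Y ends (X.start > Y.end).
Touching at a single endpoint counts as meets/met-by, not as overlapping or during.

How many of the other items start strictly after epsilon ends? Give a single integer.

Target epsilon = [Fri 01:00, Sat 02:00].
alpha [Thu 02:00, Sat 04:00] → contains → no.
beta [Mon 08:00, Wed 17:00] → before → no.
gamma [Tue 20:00, Wed 02:00] → before → no.
iota [Mon 23:00, Wed 04:00] → before → no.
kappa [Fri 16:00, Sun 07:00] → overlapped-by → no.
lambda [Thu 22:00, Sun 20:00] → contains → no.
mu [Thu 16:00, Sat 23:00] → contains → no.
theta [Wed 18:00, Thu 22:00] → before → no.
zeta [Fri 19:00, Fri 21:00] → during → no.
Total: 0.

0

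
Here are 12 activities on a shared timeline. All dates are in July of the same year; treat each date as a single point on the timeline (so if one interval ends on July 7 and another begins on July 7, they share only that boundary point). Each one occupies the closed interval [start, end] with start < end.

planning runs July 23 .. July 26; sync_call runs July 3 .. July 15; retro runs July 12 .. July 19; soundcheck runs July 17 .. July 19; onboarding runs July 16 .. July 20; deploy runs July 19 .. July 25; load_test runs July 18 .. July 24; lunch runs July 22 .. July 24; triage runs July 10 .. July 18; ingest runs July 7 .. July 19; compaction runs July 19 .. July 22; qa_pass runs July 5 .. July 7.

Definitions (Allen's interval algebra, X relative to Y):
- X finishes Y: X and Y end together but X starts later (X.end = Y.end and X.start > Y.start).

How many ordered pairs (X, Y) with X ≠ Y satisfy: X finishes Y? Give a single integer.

4

Checking all 132 ordered pairs for relation 'finishes'; matching pairs in alphabetical order:
(lunch, load_test): lunch finishes load_test ✓
(retro, ingest): retro finishes ingest ✓
(soundcheck, ingest): soundcheck finishes ingest ✓
(soundcheck, retro): soundcheck finishes retro ✓
Count: 4.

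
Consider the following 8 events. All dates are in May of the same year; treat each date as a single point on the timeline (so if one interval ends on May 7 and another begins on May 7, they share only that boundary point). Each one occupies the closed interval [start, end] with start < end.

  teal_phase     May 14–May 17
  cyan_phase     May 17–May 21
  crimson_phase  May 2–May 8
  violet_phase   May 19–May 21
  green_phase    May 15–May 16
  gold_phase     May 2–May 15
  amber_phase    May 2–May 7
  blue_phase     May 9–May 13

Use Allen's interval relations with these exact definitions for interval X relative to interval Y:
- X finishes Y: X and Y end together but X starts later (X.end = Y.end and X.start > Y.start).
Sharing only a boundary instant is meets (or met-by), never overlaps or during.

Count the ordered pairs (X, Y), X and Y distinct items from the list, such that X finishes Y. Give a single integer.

Checking all 56 ordered pairs for relation 'finishes'; matching pairs in alphabetical order:
(violet_phase, cyan_phase): violet_phase finishes cyan_phase ✓
Count: 1.

1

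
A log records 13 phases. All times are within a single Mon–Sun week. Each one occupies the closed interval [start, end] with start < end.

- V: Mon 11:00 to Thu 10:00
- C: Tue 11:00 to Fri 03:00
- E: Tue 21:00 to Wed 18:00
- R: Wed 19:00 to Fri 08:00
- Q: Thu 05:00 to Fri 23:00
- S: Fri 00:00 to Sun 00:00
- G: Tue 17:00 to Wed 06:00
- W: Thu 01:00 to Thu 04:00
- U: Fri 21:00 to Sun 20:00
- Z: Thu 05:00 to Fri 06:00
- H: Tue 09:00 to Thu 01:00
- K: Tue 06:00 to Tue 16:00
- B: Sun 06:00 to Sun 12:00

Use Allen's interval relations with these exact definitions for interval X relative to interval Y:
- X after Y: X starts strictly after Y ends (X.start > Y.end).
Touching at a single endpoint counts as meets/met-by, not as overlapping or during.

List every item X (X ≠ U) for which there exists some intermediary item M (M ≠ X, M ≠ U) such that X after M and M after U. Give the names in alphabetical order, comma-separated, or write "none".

none

Target U = [Fri 21:00, Sun 20:00].
Intermediaries M with M after U: none.
Union: none.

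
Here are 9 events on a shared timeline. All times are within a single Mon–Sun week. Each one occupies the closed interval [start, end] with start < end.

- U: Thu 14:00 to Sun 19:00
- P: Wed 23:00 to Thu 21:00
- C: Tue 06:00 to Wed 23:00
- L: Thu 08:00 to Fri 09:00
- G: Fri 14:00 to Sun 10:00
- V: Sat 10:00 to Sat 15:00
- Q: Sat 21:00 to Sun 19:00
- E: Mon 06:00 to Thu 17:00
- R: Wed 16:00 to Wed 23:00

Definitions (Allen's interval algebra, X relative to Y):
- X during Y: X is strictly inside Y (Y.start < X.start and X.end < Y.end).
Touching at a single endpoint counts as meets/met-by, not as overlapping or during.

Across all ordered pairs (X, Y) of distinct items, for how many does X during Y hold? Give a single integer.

5

Checking all 72 ordered pairs for relation 'during'; matching pairs in alphabetical order:
(C, E): C during E ✓
(G, U): G during U ✓
(R, E): R during E ✓
(V, G): V during G ✓
(V, U): V during U ✓
Count: 5.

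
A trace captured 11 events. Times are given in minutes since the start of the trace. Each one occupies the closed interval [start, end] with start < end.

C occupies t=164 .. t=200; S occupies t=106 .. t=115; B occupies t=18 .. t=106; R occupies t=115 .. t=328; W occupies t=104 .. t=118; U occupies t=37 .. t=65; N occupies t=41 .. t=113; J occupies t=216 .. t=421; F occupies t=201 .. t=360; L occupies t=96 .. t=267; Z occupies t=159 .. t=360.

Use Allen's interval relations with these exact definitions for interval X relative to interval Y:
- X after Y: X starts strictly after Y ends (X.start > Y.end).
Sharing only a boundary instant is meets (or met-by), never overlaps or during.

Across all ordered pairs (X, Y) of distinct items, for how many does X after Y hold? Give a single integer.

28

Checking all 110 ordered pairs for relation 'after'; matching pairs in alphabetical order:
(C, B): C after B ✓
(C, N): C after N ✓
(C, S): C after S ✓
(C, U): C after U ✓
(C, W): C after W ✓
(F, B): F after B ✓
(F, C): F after C ✓
(F, N): F after N ✓
(F, S): F after S ✓
(F, U): F after U ✓
(F, W): F after W ✓
(J, B): J after B ✓
(J, C): J after C ✓
(J, N): J after N ✓
(J, S): J after S ✓
(J, U): J after U ✓
(J, W): J after W ✓
(L, U): L after U ✓
(R, B): R after B ✓
(R, N): R after N ✓
(R, U): R after U ✓
(S, U): S after U ✓
(W, U): W after U ✓
(Z, B): Z after B ✓
... plus 4 further pairs not listed.
Count: 28.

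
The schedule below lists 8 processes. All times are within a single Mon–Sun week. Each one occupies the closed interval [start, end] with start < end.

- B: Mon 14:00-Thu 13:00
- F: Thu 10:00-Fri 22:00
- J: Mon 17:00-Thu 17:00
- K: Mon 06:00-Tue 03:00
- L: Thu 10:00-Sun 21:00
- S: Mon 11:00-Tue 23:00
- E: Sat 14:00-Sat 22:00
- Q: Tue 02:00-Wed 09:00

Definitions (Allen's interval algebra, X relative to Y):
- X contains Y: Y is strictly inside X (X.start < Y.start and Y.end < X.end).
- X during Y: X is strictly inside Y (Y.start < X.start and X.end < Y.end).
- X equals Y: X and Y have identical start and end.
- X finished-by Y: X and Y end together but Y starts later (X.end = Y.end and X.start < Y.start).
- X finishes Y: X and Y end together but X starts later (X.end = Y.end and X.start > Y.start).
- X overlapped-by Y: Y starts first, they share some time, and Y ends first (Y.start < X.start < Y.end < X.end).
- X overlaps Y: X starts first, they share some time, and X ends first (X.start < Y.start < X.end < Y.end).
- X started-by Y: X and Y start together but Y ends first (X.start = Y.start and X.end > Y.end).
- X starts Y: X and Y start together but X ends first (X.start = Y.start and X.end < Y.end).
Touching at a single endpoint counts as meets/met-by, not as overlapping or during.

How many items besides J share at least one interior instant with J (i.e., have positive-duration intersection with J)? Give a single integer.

6

Target J = [Mon 17:00, Thu 17:00].
B [Mon 14:00, Thu 13:00] → overlaps → counts.
E [Sat 14:00, Sat 22:00] → after → no.
F [Thu 10:00, Fri 22:00] → overlapped-by → counts.
K [Mon 06:00, Tue 03:00] → overlaps → counts.
L [Thu 10:00, Sun 21:00] → overlapped-by → counts.
Q [Tue 02:00, Wed 09:00] → during → counts.
S [Mon 11:00, Tue 23:00] → overlaps → counts.
Total: 6.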